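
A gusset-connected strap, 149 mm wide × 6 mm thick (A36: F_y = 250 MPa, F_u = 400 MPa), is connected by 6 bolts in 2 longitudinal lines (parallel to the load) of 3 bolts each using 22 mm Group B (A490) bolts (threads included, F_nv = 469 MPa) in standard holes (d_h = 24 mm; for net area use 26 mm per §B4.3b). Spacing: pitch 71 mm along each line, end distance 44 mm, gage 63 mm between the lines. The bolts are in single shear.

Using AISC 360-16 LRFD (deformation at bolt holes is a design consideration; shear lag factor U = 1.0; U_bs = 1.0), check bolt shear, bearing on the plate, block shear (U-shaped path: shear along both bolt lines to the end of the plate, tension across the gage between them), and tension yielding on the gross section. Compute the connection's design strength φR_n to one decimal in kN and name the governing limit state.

Bolt shear: A_b = π(22)²/4 = 380.13 mm². φR_n = 0.75 × 469 × 380.13 × 6 × 1 = 802.3 kN.
Bearing (6 mm plate, F_u = 400 MPa): end bolts L_c = 44 − 24/2 = 32, R_n = min(1.2×32×6×400, 2.4×22×6×400) = 92.16 kN/bolt; interior L_c = 71 − 24 = 47, R_n = 126.72 kN/bolt. φR_n = 0.75 × (2×92.16 + 4×126.72) = 518.4 kN.
Block shear: shear path 2×[44+2×71] = 2×186 mm, A_gv = 2232, A_nv = 2×(186 − 2.5×26)×6 = 1452 mm²; tension across gage: (63 − 1×26)×6 = 222 mm². R_n = min(0.6×400×1452, 0.6×250×2232) + 1.0×400×222 = min(348.48, 334.8) + 88.8 = 423.6 kN. φR_n = 0.75 × 423.6 = 317.7 kN.
Tension yield (gross): A_g = 149×6 = 894 mm². φR_n = 0.90 × 250 × 894 = 201.2 kN.
Governing: min(802.3, 518.4, 317.7, 201.2) = 201.2 kN → gross-section yield.

201.2 kN (gross-section yield governs)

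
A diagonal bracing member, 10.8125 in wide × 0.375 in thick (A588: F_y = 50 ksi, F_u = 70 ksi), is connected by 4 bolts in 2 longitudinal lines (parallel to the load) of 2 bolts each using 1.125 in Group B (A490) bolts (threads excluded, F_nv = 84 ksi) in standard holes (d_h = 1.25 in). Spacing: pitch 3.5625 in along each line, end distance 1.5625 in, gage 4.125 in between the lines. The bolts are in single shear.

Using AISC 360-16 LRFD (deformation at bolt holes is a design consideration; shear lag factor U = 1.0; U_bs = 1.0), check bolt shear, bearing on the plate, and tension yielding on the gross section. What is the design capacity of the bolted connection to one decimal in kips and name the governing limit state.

150.6 kips (bearing governs)

Bolt shear: A_b = π(1.125)²/4 = 0.99402 in². φR_n = 0.75 × 84 × 0.99402 × 4 × 1 = 250.5 kips.
Bearing (0.375 in plate, F_u = 70 ksi): end bolts L_c = 1.5625 − 1.25/2 = 0.9375, R_n = min(1.2×0.9375×0.375×70, 2.4×1.125×0.375×70) = 29.531 kips/bolt; interior L_c = 3.5625 − 1.25 = 2.3125, R_n = 70.875 kips/bolt. φR_n = 0.75 × (2×29.531 + 2×70.875) = 150.6 kips.
Tension yield (gross): A_g = 10.8125×0.375 = 4.0547 in². φR_n = 0.90 × 50 × 4.0547 = 182.5 kips.
Governing: min(250.5, 150.6, 182.5) = 150.6 kips → bearing.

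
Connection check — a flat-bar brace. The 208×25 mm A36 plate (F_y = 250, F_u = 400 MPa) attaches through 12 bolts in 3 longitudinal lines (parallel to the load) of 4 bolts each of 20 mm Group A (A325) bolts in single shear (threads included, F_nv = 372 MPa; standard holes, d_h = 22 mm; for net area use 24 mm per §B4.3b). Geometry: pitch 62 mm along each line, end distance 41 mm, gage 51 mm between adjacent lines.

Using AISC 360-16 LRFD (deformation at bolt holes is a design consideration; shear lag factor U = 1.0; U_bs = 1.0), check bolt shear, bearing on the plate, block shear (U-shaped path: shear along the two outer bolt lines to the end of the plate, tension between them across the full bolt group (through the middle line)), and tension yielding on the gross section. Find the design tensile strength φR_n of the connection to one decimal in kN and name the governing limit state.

Bolt shear: A_b = π(20)²/4 = 314.16 mm². φR_n = 0.75 × 372 × 314.16 × 12 × 1 = 1051.8 kN.
Bearing (25 mm plate, F_u = 400 MPa): end bolts L_c = 41 − 22/2 = 30, R_n = min(1.2×30×25×400, 2.4×20×25×400) = 360 kN/bolt; interior L_c = 62 − 22 = 40, R_n = 480 kN/bolt. φR_n = 0.75 × (3×360 + 9×480) = 4050.0 kN.
Block shear: shear path 2×[41+3×62] = 2×227 mm, A_gv = 11350, A_nv = 2×(227 − 3.5×24)×25 = 7150 mm²; tension across gage: (102 − 2×24)×25 = 1350 mm². R_n = min(0.6×400×7150, 0.6×250×11350) + 1.0×400×1350 = min(1716, 1702.5) + 540 = 2242.5 kN. φR_n = 0.75 × 2242.5 = 1681.9 kN.
Tension yield (gross): A_g = 208×25 = 5200 mm². φR_n = 0.90 × 250 × 5200 = 1170.0 kN.
Governing: min(1051.8, 4050.0, 1681.9, 1170.0) = 1051.8 kN → bolt shear.

1051.8 kN (bolt shear governs)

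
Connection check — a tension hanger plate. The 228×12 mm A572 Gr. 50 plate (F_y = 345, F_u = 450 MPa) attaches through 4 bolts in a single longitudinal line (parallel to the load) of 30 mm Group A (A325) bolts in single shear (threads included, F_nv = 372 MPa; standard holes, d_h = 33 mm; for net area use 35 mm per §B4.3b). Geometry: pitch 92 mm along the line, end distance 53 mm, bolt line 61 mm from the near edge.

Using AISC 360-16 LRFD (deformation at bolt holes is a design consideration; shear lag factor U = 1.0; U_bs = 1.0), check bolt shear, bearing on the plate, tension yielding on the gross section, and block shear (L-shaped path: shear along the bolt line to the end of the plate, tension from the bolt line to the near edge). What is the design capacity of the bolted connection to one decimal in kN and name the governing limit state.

678.0 kN (block shear governs)

Bolt shear: A_b = π(30)²/4 = 706.86 mm². φR_n = 0.75 × 372 × 706.86 × 4 × 1 = 788.9 kN.
Bearing (12 mm plate, F_u = 450 MPa): end bolts L_c = 53 − 33/2 = 36.5, R_n = min(1.2×36.5×12×450, 2.4×30×12×450) = 236.52 kN/bolt; interior L_c = 92 − 33 = 59, R_n = 382.32 kN/bolt. φR_n = 0.75 × (1×236.52 + 3×382.32) = 1037.6 kN.
Tension yield (gross): A_g = 228×12 = 2736 mm². φR_n = 0.90 × 345 × 2736 = 849.5 kN.
Block shear: shear path 1×[53+3×92] = 1×329 mm, A_gv = 3948, A_nv = 1×(329 − 3.5×35)×12 = 2478 mm²; tension to near edge: (61 − 0.5×35)×12 = 522 mm². R_n = min(0.6×450×2478, 0.6×345×3948) + 1.0×450×522 = min(669.06, 817.24) + 234.9 = 903.96 kN. φR_n = 0.75 × 903.96 = 678.0 kN.
Governing: min(788.9, 1037.6, 849.5, 678.0) = 678.0 kN → block shear.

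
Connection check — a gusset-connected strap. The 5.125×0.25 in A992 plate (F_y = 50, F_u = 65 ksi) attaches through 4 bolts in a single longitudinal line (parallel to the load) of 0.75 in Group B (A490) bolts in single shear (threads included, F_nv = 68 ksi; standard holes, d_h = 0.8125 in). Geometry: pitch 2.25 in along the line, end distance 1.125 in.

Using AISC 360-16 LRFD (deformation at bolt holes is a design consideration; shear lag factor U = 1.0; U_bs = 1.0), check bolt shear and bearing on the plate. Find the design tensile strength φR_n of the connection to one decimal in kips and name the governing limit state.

73.6 kips (bearing governs)

Bolt shear: A_b = π(0.75)²/4 = 0.44179 in². φR_n = 0.75 × 68 × 0.44179 × 4 × 1 = 90.1 kips.
Bearing (0.25 in plate, F_u = 65 ksi): end bolts L_c = 1.125 − 0.8125/2 = 0.71875, R_n = min(1.2×0.71875×0.25×65, 2.4×0.75×0.25×65) = 14.016 kips/bolt; interior L_c = 2.25 − 0.8125 = 1.4375, R_n = 28.031 kips/bolt. φR_n = 0.75 × (1×14.016 + 3×28.031) = 73.6 kips.
Governing: min(90.1, 73.6) = 73.6 kips → bearing.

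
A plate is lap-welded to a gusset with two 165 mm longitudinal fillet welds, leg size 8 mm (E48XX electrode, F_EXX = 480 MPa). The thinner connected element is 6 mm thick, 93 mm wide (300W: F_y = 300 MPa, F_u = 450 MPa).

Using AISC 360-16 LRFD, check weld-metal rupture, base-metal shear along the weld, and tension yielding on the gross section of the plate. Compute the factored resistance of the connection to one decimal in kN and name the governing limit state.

Weld metal: throat = 0.707×8 = 5.656 mm, L = 2×165 = 330 mm. φR_n = 0.75 × 0.6 × 480 × 5.656 × 330 = 403.2 kN.
Base metal shear (6 mm plate): yield φR_n = 1.0×0.6×300×6×330 = 356.4 kN; rupture φR_n = 0.75×0.6×450×6×330 = 401.0 kN; take 356.4 kN (yield).
Tension yield (gross): A_g = 93×6 = 558 mm². φR_n = 0.90 × 300 × 558 = 150.7 kN.
Governing: min(403.2, 356.4, 150.7) = 150.7 kN → gross-section yield.

150.7 kN (gross-section yield governs)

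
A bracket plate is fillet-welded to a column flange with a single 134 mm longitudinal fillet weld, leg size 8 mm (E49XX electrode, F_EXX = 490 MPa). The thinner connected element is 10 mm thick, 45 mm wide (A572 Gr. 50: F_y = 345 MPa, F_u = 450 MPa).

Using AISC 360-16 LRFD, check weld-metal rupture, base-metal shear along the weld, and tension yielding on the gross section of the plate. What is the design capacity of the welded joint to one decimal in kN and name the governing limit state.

Weld metal: throat = 0.707×8 = 5.656 mm, L = 134 mm. φR_n = 0.75 × 0.6 × 490 × 5.656 × 134 = 167.1 kN.
Base metal shear (10 mm plate): yield φR_n = 1.0×0.6×345×10×134 = 277.4 kN; rupture φR_n = 0.75×0.6×450×10×134 = 271.4 kN; take 271.4 kN (rupture).
Tension yield (gross): A_g = 45×10 = 450 mm². φR_n = 0.90 × 345 × 450 = 139.7 kN.
Governing: min(167.1, 271.4, 139.7) = 139.7 kN → gross-section yield.

139.7 kN (gross-section yield governs)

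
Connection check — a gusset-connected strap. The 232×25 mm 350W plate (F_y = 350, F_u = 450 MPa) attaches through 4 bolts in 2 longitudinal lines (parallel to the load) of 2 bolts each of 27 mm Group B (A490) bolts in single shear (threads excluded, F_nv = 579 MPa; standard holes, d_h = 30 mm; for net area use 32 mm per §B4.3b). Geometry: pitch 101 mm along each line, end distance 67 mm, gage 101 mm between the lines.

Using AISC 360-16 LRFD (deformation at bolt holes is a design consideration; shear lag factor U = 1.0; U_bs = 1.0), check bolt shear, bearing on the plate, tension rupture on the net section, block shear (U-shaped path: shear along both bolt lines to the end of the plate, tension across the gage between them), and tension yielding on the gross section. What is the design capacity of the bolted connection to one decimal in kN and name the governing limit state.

Bolt shear: A_b = π(27)²/4 = 572.56 mm². φR_n = 0.75 × 579 × 572.56 × 4 × 1 = 994.5 kN.
Bearing (25 mm plate, F_u = 450 MPa): end bolts L_c = 67 − 30/2 = 52, R_n = min(1.2×52×25×450, 2.4×27×25×450) = 702 kN/bolt; interior L_c = 101 − 30 = 71, R_n = 729 kN/bolt. φR_n = 0.75 × (2×702 + 2×729) = 2146.5 kN.
Tension rupture (net): A_n = (232 − 2×32)×25 = 4200 mm² (U = 1.0, A_e = A_n). φR_n = 0.75 × 450 × 4200 = 1417.5 kN.
Block shear: shear path 2×[67+1×101] = 2×168 mm, A_gv = 8400, A_nv = 2×(168 − 1.5×32)×25 = 6000 mm²; tension across gage: (101 − 1×32)×25 = 1725 mm². R_n = min(0.6×450×6000, 0.6×350×8400) + 1.0×450×1725 = min(1620, 1764) + 776.25 = 2396.3 kN. φR_n = 0.75 × 2396.3 = 1797.2 kN.
Tension yield (gross): A_g = 232×25 = 5800 mm². φR_n = 0.90 × 350 × 5800 = 1827.0 kN.
Governing: min(994.5, 2146.5, 1417.5, 1797.2, 1827.0) = 994.5 kN → bolt shear.

994.5 kN (bolt shear governs)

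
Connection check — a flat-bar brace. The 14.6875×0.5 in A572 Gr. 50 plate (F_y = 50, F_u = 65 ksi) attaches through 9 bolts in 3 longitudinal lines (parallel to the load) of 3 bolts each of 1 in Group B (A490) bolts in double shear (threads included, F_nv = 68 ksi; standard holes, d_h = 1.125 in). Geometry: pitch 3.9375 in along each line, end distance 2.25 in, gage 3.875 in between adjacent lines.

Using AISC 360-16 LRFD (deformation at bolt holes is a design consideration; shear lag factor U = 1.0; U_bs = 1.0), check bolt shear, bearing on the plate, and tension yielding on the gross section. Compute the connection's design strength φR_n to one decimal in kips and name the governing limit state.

330.5 kips (gross-section yield governs)

Bolt shear: A_b = π(1)²/4 = 0.7854 in². φR_n = 0.75 × 68 × 0.7854 × 9 × 2 = 721.0 kips.
Bearing (0.5 in plate, F_u = 65 ksi): end bolts L_c = 2.25 − 1.125/2 = 1.6875, R_n = min(1.2×1.6875×0.5×65, 2.4×1×0.5×65) = 65.813 kips/bolt; interior L_c = 3.9375 − 1.125 = 2.8125, R_n = 78 kips/bolt. φR_n = 0.75 × (3×65.813 + 6×78) = 499.1 kips.
Tension yield (gross): A_g = 14.6875×0.5 = 7.3438 in². φR_n = 0.90 × 50 × 7.3438 = 330.5 kips.
Governing: min(721.0, 499.1, 330.5) = 330.5 kips → gross-section yield.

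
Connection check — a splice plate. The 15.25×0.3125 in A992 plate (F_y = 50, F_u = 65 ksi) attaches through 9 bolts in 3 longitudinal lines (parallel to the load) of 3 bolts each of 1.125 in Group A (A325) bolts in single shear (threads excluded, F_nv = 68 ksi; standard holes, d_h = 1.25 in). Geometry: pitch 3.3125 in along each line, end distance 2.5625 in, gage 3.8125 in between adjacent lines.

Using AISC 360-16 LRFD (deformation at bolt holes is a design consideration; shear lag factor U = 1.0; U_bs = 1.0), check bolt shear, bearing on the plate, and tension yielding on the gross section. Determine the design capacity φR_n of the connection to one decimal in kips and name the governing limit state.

Bolt shear: A_b = π(1.125)²/4 = 0.99402 in². φR_n = 0.75 × 68 × 0.99402 × 9 × 1 = 456.3 kips.
Bearing (0.3125 in plate, F_u = 65 ksi): end bolts L_c = 2.5625 − 1.25/2 = 1.9375, R_n = min(1.2×1.9375×0.3125×65, 2.4×1.125×0.3125×65) = 47.227 kips/bolt; interior L_c = 3.3125 − 1.25 = 2.0625, R_n = 50.273 kips/bolt. φR_n = 0.75 × (3×47.227 + 6×50.273) = 332.5 kips.
Tension yield (gross): A_g = 15.25×0.3125 = 4.7656 in². φR_n = 0.90 × 50 × 4.7656 = 214.5 kips.
Governing: min(456.3, 332.5, 214.5) = 214.5 kips → gross-section yield.

214.5 kips (gross-section yield governs)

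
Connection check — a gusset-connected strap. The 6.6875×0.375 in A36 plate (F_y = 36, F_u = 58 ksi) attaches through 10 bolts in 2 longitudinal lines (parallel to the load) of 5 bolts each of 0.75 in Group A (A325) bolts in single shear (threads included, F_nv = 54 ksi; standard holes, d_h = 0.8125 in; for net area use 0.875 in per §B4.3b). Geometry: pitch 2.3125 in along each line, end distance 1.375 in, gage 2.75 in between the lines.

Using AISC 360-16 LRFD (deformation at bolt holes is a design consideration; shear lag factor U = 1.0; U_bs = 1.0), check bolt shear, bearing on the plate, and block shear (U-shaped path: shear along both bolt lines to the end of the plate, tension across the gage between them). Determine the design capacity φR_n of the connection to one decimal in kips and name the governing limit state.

Bolt shear: A_b = π(0.75)²/4 = 0.44179 in². φR_n = 0.75 × 54 × 0.44179 × 10 × 1 = 178.9 kips.
Bearing (0.375 in plate, F_u = 58 ksi): end bolts L_c = 1.375 − 0.8125/2 = 0.96875, R_n = min(1.2×0.96875×0.375×58, 2.4×0.75×0.375×58) = 25.284 kips/bolt; interior L_c = 2.3125 − 0.8125 = 1.5, R_n = 39.15 kips/bolt. φR_n = 0.75 × (2×25.284 + 8×39.15) = 272.8 kips.
Block shear: shear path 2×[1.375+4×2.3125] = 2×10.625 in, A_gv = 7.9688, A_nv = 2×(10.625 − 4.5×0.875)×0.375 = 5.0156 in²; tension across gage: (2.75 − 1×0.875)×0.375 = 0.70313 in². R_n = min(0.6×58×5.0156, 0.6×36×7.9688) + 1.0×58×0.70313 = min(174.54, 172.13) + 40.782 = 212.91 kips. φR_n = 0.75 × 212.91 = 159.7 kips.
Governing: min(178.9, 272.8, 159.7) = 159.7 kips → block shear.

159.7 kips (block shear governs)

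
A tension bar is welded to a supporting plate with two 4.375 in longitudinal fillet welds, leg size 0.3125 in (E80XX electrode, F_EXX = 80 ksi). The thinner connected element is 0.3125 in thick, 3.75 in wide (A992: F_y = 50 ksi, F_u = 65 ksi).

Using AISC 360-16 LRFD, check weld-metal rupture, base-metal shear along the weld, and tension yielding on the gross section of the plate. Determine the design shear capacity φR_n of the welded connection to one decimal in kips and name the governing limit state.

Weld metal: throat = 0.707×0.3125 = 0.22094 in, L = 2×4.375 = 8.75 in. φR_n = 0.75 × 0.6 × 80 × 0.22094 × 8.75 = 69.6 kips.
Base metal shear (0.3125 in plate): yield φR_n = 1.0×0.6×50×0.3125×8.75 = 82.0 kips; rupture φR_n = 0.75×0.6×65×0.3125×8.75 = 80.0 kips; take 80.0 kips (rupture).
Tension yield (gross): A_g = 3.75×0.3125 = 1.1719 in². φR_n = 0.90 × 50 × 1.1719 = 52.7 kips.
Governing: min(69.6, 80.0, 52.7) = 52.7 kips → gross-section yield.

52.7 kips (gross-section yield governs)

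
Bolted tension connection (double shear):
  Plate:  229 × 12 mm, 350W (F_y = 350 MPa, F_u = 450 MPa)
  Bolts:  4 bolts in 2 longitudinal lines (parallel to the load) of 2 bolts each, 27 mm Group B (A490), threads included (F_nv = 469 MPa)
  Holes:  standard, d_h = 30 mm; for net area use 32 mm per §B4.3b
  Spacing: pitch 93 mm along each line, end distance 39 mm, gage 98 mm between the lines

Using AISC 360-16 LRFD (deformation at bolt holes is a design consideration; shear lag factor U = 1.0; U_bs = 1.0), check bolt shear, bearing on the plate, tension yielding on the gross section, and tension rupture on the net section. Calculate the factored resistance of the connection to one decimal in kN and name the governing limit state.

668.3 kN (net-section rupture governs)

Bolt shear: A_b = π(27)²/4 = 572.56 mm². φR_n = 0.75 × 469 × 572.56 × 4 × 2 = 1611.2 kN.
Bearing (12 mm plate, F_u = 450 MPa): end bolts L_c = 39 − 30/2 = 24, R_n = min(1.2×24×12×450, 2.4×27×12×450) = 155.52 kN/bolt; interior L_c = 93 − 30 = 63, R_n = 349.92 kN/bolt. φR_n = 0.75 × (2×155.52 + 2×349.92) = 758.2 kN.
Tension yield (gross): A_g = 229×12 = 2748 mm². φR_n = 0.90 × 350 × 2748 = 865.6 kN.
Tension rupture (net): A_n = (229 − 2×32)×12 = 1980 mm² (U = 1.0, A_e = A_n). φR_n = 0.75 × 450 × 1980 = 668.3 kN.
Governing: min(1611.2, 758.2, 865.6, 668.3) = 668.3 kN → net-section rupture.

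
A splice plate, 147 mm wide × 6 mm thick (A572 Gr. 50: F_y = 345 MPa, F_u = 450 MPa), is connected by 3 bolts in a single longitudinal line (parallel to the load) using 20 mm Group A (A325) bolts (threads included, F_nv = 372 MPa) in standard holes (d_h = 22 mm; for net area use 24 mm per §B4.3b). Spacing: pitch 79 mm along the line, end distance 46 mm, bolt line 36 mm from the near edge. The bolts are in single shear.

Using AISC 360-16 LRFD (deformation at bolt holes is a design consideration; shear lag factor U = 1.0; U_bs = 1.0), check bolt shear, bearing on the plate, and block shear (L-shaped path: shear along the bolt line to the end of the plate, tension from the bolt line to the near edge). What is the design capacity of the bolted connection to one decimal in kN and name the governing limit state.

Bolt shear: A_b = π(20)²/4 = 314.16 mm². φR_n = 0.75 × 372 × 314.16 × 3 × 1 = 263.0 kN.
Bearing (6 mm plate, F_u = 450 MPa): end bolts L_c = 46 − 22/2 = 35, R_n = min(1.2×35×6×450, 2.4×20×6×450) = 113.4 kN/bolt; interior L_c = 79 − 22 = 57, R_n = 129.6 kN/bolt. φR_n = 0.75 × (1×113.4 + 2×129.6) = 279.5 kN.
Block shear: shear path 1×[46+2×79] = 1×204 mm, A_gv = 1224, A_nv = 1×(204 − 2.5×24)×6 = 864 mm²; tension to near edge: (36 − 0.5×24)×6 = 144 mm². R_n = min(0.6×450×864, 0.6×345×1224) + 1.0×450×144 = min(233.28, 253.37) + 64.8 = 298.08 kN. φR_n = 0.75 × 298.08 = 223.6 kN.
Governing: min(263.0, 279.5, 223.6) = 223.6 kN → block shear.

223.6 kN (block shear governs)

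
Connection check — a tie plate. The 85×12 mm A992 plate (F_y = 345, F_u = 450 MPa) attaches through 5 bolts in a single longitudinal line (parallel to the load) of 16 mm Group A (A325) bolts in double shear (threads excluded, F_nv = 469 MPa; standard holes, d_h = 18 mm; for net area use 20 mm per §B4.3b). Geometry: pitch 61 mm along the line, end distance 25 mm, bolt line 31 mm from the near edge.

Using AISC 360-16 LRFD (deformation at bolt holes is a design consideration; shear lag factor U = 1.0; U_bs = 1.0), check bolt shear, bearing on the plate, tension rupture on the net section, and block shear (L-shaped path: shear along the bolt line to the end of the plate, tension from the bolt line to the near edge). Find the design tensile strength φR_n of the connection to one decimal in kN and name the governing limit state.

Bolt shear: A_b = π(16)²/4 = 201.06 mm². φR_n = 0.75 × 469 × 201.06 × 5 × 2 = 707.2 kN.
Bearing (12 mm plate, F_u = 450 MPa): end bolts L_c = 25 − 18/2 = 16, R_n = min(1.2×16×12×450, 2.4×16×12×450) = 103.68 kN/bolt; interior L_c = 61 − 18 = 43, R_n = 207.36 kN/bolt. φR_n = 0.75 × (1×103.68 + 4×207.36) = 699.8 kN.
Tension rupture (net): A_n = (85 − 1×20)×12 = 780 mm² (U = 1.0, A_e = A_n). φR_n = 0.75 × 450 × 780 = 263.3 kN.
Block shear: shear path 1×[25+4×61] = 1×269 mm, A_gv = 3228, A_nv = 1×(269 − 4.5×20)×12 = 2148 mm²; tension to near edge: (31 − 0.5×20)×12 = 252 mm². R_n = min(0.6×450×2148, 0.6×345×3228) + 1.0×450×252 = min(579.96, 668.2) + 113.4 = 693.36 kN. φR_n = 0.75 × 693.36 = 520.0 kN.
Governing: min(707.2, 699.8, 263.3, 520.0) = 263.3 kN → net-section rupture.

263.3 kN (net-section rupture governs)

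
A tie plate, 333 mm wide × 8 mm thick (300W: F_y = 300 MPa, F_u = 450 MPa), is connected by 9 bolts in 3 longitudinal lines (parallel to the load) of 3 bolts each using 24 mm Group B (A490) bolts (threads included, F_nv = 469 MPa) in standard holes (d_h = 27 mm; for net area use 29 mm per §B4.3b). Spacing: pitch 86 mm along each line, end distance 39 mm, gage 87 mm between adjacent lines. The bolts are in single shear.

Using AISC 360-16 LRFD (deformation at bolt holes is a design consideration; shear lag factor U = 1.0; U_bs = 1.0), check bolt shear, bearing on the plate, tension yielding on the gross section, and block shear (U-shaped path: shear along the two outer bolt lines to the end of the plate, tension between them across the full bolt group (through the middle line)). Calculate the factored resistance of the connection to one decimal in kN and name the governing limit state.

Bolt shear: A_b = π(24)²/4 = 452.39 mm². φR_n = 0.75 × 469 × 452.39 × 9 × 1 = 1432.2 kN.
Bearing (8 mm plate, F_u = 450 MPa): end bolts L_c = 39 − 27/2 = 25.5, R_n = min(1.2×25.5×8×450, 2.4×24×8×450) = 110.16 kN/bolt; interior L_c = 86 − 27 = 59, R_n = 207.36 kN/bolt. φR_n = 0.75 × (3×110.16 + 6×207.36) = 1181.0 kN.
Tension yield (gross): A_g = 333×8 = 2664 mm². φR_n = 0.90 × 300 × 2664 = 719.3 kN.
Block shear: shear path 2×[39+2×86] = 2×211 mm, A_gv = 3376, A_nv = 2×(211 − 2.5×29)×8 = 2216 mm²; tension across gage: (174 − 2×29)×8 = 928 mm². R_n = min(0.6×450×2216, 0.6×300×3376) + 1.0×450×928 = min(598.32, 607.68) + 417.6 = 1015.9 kN. φR_n = 0.75 × 1015.9 = 761.9 kN.
Governing: min(1432.2, 1181.0, 719.3, 761.9) = 719.3 kN → gross-section yield.

719.3 kN (gross-section yield governs)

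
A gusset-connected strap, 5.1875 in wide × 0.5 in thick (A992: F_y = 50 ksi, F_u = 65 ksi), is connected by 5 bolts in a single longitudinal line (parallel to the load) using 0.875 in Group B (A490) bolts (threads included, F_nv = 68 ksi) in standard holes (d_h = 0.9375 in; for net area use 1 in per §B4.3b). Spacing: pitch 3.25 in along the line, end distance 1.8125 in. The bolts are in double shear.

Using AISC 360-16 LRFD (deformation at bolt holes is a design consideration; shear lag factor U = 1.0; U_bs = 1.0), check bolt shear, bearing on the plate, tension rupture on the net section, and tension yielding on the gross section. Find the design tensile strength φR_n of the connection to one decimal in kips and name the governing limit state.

102.1 kips (net-section rupture governs)

Bolt shear: A_b = π(0.875)²/4 = 0.60132 in². φR_n = 0.75 × 68 × 0.60132 × 5 × 2 = 306.7 kips.
Bearing (0.5 in plate, F_u = 65 ksi): end bolts L_c = 1.8125 − 0.9375/2 = 1.34375, R_n = min(1.2×1.34375×0.5×65, 2.4×0.875×0.5×65) = 52.406 kips/bolt; interior L_c = 3.25 − 0.9375 = 2.3125, R_n = 68.25 kips/bolt. φR_n = 0.75 × (1×52.406 + 4×68.25) = 244.1 kips.
Tension rupture (net): A_n = (5.1875 − 1×1)×0.5 = 2.0938 in² (U = 1.0, A_e = A_n). φR_n = 0.75 × 65 × 2.0938 = 102.1 kips.
Tension yield (gross): A_g = 5.1875×0.5 = 2.5938 in². φR_n = 0.90 × 50 × 2.5938 = 116.7 kips.
Governing: min(306.7, 244.1, 102.1, 116.7) = 102.1 kips → net-section rupture.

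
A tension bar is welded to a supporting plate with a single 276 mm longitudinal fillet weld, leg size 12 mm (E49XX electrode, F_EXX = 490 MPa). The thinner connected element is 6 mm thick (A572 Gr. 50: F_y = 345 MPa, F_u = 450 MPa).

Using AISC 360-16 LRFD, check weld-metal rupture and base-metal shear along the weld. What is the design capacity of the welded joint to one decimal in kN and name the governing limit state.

Weld metal: throat = 0.707×12 = 8.484 mm, L = 276 mm. φR_n = 0.75 × 0.6 × 490 × 8.484 × 276 = 516.3 kN.
Base metal shear (6 mm plate): yield φR_n = 1.0×0.6×345×6×276 = 342.8 kN; rupture φR_n = 0.75×0.6×450×6×276 = 335.3 kN; take 335.3 kN (rupture).
Governing: min(516.3, 335.3) = 335.3 kN → base-metal shear.

335.3 kN (base-metal shear governs)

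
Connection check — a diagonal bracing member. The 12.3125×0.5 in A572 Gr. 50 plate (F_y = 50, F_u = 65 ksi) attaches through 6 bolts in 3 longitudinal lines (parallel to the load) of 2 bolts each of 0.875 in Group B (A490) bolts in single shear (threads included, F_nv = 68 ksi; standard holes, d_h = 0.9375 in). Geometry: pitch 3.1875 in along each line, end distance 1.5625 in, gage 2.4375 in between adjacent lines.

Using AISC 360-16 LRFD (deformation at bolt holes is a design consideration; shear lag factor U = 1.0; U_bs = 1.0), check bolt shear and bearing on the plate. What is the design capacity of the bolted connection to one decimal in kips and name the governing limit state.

184.0 kips (bolt shear governs)

Bolt shear: A_b = π(0.875)²/4 = 0.60132 in². φR_n = 0.75 × 68 × 0.60132 × 6 × 1 = 184.0 kips.
Bearing (0.5 in plate, F_u = 65 ksi): end bolts L_c = 1.5625 − 0.9375/2 = 1.09375, R_n = min(1.2×1.09375×0.5×65, 2.4×0.875×0.5×65) = 42.656 kips/bolt; interior L_c = 3.1875 − 0.9375 = 2.25, R_n = 68.25 kips/bolt. φR_n = 0.75 × (3×42.656 + 3×68.25) = 249.5 kips.
Governing: min(184.0, 249.5) = 184.0 kips → bolt shear.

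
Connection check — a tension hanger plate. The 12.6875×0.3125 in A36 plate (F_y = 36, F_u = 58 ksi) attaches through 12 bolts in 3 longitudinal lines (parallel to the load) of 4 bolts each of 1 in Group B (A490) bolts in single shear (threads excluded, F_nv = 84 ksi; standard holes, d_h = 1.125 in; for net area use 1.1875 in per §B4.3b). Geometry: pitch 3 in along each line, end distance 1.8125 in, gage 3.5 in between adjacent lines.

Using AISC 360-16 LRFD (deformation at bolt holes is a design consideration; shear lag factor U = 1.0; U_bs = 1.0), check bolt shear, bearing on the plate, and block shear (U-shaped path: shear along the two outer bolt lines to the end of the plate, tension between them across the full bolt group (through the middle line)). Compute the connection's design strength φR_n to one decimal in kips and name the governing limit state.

171.5 kips (block shear governs)

Bolt shear: A_b = π(1)²/4 = 0.7854 in². φR_n = 0.75 × 84 × 0.7854 × 12 × 1 = 593.8 kips.
Bearing (0.3125 in plate, F_u = 58 ksi): end bolts L_c = 1.8125 − 1.125/2 = 1.25, R_n = min(1.2×1.25×0.3125×58, 2.4×1×0.3125×58) = 27.188 kips/bolt; interior L_c = 3 − 1.125 = 1.875, R_n = 40.781 kips/bolt. φR_n = 0.75 × (3×27.188 + 9×40.781) = 336.4 kips.
Block shear: shear path 2×[1.8125+3×3] = 2×10.8125 in, A_gv = 6.7578, A_nv = 2×(10.8125 − 3.5×1.1875)×0.3125 = 4.1602 in²; tension across gage: (7 − 2×1.1875)×0.3125 = 1.4453 in². R_n = min(0.6×58×4.1602, 0.6×36×6.7578) + 1.0×58×1.4453 = min(144.77, 145.97) + 83.827 = 228.6 kips. φR_n = 0.75 × 228.6 = 171.5 kips.
Governing: min(593.8, 336.4, 171.5) = 171.5 kips → block shear.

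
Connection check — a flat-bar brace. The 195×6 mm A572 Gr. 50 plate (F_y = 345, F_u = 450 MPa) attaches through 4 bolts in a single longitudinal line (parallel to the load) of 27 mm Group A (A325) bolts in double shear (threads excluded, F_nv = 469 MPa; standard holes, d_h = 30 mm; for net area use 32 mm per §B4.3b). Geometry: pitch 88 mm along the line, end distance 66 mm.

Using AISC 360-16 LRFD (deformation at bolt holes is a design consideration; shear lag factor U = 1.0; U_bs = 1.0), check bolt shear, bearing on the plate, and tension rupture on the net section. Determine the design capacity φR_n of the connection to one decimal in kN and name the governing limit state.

330.1 kN (net-section rupture governs)

Bolt shear: A_b = π(27)²/4 = 572.56 mm². φR_n = 0.75 × 469 × 572.56 × 4 × 2 = 1611.2 kN.
Bearing (6 mm plate, F_u = 450 MPa): end bolts L_c = 66 − 30/2 = 51, R_n = min(1.2×51×6×450, 2.4×27×6×450) = 165.24 kN/bolt; interior L_c = 88 − 30 = 58, R_n = 174.96 kN/bolt. φR_n = 0.75 × (1×165.24 + 3×174.96) = 517.6 kN.
Tension rupture (net): A_n = (195 − 1×32)×6 = 978 mm² (U = 1.0, A_e = A_n). φR_n = 0.75 × 450 × 978 = 330.1 kN.
Governing: min(1611.2, 517.6, 330.1) = 330.1 kN → net-section rupture.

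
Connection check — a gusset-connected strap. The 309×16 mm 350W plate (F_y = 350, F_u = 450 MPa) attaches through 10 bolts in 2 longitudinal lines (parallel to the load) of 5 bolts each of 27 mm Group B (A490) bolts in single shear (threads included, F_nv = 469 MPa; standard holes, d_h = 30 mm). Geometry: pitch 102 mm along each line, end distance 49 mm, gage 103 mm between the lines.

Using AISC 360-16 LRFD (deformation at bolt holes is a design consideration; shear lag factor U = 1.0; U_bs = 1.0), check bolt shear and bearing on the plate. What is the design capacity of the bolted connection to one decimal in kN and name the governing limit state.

Bolt shear: A_b = π(27)²/4 = 572.56 mm². φR_n = 0.75 × 469 × 572.56 × 10 × 1 = 2014.0 kN.
Bearing (16 mm plate, F_u = 450 MPa): end bolts L_c = 49 − 30/2 = 34, R_n = min(1.2×34×16×450, 2.4×27×16×450) = 293.76 kN/bolt; interior L_c = 102 − 30 = 72, R_n = 466.56 kN/bolt. φR_n = 0.75 × (2×293.76 + 8×466.56) = 3240.0 kN.
Governing: min(2014.0, 3240.0) = 2014.0 kN → bolt shear.

2014.0 kN (bolt shear governs)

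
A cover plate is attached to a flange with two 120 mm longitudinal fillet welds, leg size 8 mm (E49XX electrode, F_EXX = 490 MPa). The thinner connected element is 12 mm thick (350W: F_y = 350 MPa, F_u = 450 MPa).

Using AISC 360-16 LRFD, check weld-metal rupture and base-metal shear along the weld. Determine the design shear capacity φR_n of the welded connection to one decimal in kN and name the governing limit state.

Weld metal: throat = 0.707×8 = 5.656 mm, L = 2×120 = 240 mm. φR_n = 0.75 × 0.6 × 490 × 5.656 × 240 = 299.3 kN.
Base metal shear (12 mm plate): yield φR_n = 1.0×0.6×350×12×240 = 604.8 kN; rupture φR_n = 0.75×0.6×450×12×240 = 583.2 kN; take 583.2 kN (rupture).
Governing: min(299.3, 583.2) = 299.3 kN → weld metal.

299.3 kN (weld metal governs)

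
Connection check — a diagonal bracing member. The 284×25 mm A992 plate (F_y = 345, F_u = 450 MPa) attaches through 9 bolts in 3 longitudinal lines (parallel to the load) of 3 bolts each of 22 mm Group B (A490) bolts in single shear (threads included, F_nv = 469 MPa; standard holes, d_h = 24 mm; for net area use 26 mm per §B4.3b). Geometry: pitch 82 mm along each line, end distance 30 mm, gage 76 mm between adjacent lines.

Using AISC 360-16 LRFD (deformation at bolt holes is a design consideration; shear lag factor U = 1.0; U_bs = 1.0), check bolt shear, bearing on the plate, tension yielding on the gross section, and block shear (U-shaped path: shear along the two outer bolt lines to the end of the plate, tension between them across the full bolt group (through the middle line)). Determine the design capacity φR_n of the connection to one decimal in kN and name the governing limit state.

Bolt shear: A_b = π(22)²/4 = 380.13 mm². φR_n = 0.75 × 469 × 380.13 × 9 × 1 = 1203.4 kN.
Bearing (25 mm plate, F_u = 450 MPa): end bolts L_c = 30 − 24/2 = 18, R_n = min(1.2×18×25×450, 2.4×22×25×450) = 243 kN/bolt; interior L_c = 82 − 24 = 58, R_n = 594 kN/bolt. φR_n = 0.75 × (3×243 + 6×594) = 3219.8 kN.
Tension yield (gross): A_g = 284×25 = 7100 mm². φR_n = 0.90 × 345 × 7100 = 2204.6 kN.
Block shear: shear path 2×[30+2×82] = 2×194 mm, A_gv = 9700, A_nv = 2×(194 − 2.5×26)×25 = 6450 mm²; tension across gage: (152 − 2×26)×25 = 2500 mm². R_n = min(0.6×450×6450, 0.6×345×9700) + 1.0×450×2500 = min(1741.5, 2007.9) + 1125 = 2866.5 kN. φR_n = 0.75 × 2866.5 = 2149.9 kN.
Governing: min(1203.4, 3219.8, 2204.6, 2149.9) = 1203.4 kN → bolt shear.

1203.4 kN (bolt shear governs)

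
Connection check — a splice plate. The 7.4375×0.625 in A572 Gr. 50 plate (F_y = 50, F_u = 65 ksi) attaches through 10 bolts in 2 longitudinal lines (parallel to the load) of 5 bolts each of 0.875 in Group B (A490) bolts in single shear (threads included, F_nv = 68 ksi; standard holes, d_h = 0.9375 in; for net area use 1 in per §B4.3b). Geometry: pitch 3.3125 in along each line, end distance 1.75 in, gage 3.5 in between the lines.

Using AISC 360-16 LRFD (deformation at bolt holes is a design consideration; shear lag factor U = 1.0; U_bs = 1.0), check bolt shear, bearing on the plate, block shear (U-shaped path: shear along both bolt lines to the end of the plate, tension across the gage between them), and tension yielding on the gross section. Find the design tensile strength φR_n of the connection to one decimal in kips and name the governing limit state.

209.2 kips (gross-section yield governs)

Bolt shear: A_b = π(0.875)²/4 = 0.60132 in². φR_n = 0.75 × 68 × 0.60132 × 10 × 1 = 306.7 kips.
Bearing (0.625 in plate, F_u = 65 ksi): end bolts L_c = 1.75 − 0.9375/2 = 1.28125, R_n = min(1.2×1.28125×0.625×65, 2.4×0.875×0.625×65) = 62.461 kips/bolt; interior L_c = 3.3125 − 0.9375 = 2.375, R_n = 85.313 kips/bolt. φR_n = 0.75 × (2×62.461 + 8×85.313) = 605.6 kips.
Block shear: shear path 2×[1.75+4×3.3125] = 2×15 in, A_gv = 18.75, A_nv = 2×(15 − 4.5×1)×0.625 = 13.125 in²; tension across gage: (3.5 − 1×1)×0.625 = 1.5625 in². R_n = min(0.6×65×13.125, 0.6×50×18.75) + 1.0×65×1.5625 = min(511.88, 562.5) + 101.56 = 613.44 kips. φR_n = 0.75 × 613.44 = 460.1 kips.
Tension yield (gross): A_g = 7.4375×0.625 = 4.6484 in². φR_n = 0.90 × 50 × 4.6484 = 209.2 kips.
Governing: min(306.7, 605.6, 460.1, 209.2) = 209.2 kips → gross-section yield.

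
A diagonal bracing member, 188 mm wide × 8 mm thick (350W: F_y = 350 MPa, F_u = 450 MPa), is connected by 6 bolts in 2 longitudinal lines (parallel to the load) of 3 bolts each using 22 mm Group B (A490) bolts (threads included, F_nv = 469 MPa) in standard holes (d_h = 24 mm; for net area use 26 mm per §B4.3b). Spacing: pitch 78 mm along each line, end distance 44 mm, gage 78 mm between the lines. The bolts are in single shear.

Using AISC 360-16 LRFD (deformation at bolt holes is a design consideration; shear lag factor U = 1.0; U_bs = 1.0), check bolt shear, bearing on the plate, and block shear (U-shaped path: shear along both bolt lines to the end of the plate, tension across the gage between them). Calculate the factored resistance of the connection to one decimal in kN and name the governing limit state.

Bolt shear: A_b = π(22)²/4 = 380.13 mm². φR_n = 0.75 × 469 × 380.13 × 6 × 1 = 802.3 kN.
Bearing (8 mm plate, F_u = 450 MPa): end bolts L_c = 44 − 24/2 = 32, R_n = min(1.2×32×8×450, 2.4×22×8×450) = 138.24 kN/bolt; interior L_c = 78 − 24 = 54, R_n = 190.08 kN/bolt. φR_n = 0.75 × (2×138.24 + 4×190.08) = 777.6 kN.
Block shear: shear path 2×[44+2×78] = 2×200 mm, A_gv = 3200, A_nv = 2×(200 − 2.5×26)×8 = 2160 mm²; tension across gage: (78 − 1×26)×8 = 416 mm². R_n = min(0.6×450×2160, 0.6×350×3200) + 1.0×450×416 = min(583.2, 672) + 187.2 = 770.4 kN. φR_n = 0.75 × 770.4 = 577.8 kN.
Governing: min(802.3, 777.6, 577.8) = 577.8 kN → block shear.

577.8 kN (block shear governs)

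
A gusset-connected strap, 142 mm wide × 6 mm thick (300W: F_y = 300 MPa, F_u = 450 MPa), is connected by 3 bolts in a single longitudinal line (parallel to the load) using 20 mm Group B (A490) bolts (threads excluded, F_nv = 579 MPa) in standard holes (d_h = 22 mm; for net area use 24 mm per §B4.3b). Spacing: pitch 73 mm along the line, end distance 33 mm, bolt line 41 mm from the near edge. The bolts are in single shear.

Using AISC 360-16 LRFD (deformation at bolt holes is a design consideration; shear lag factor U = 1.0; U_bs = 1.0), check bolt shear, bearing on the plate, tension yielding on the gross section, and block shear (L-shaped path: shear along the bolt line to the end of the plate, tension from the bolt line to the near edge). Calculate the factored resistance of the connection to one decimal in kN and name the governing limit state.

203.3 kN (block shear governs)

Bolt shear: A_b = π(20)²/4 = 314.16 mm². φR_n = 0.75 × 579 × 314.16 × 3 × 1 = 409.3 kN.
Bearing (6 mm plate, F_u = 450 MPa): end bolts L_c = 33 − 22/2 = 22, R_n = min(1.2×22×6×450, 2.4×20×6×450) = 71.28 kN/bolt; interior L_c = 73 − 22 = 51, R_n = 129.6 kN/bolt. φR_n = 0.75 × (1×71.28 + 2×129.6) = 247.9 kN.
Tension yield (gross): A_g = 142×6 = 852 mm². φR_n = 0.90 × 300 × 852 = 230.0 kN.
Block shear: shear path 1×[33+2×73] = 1×179 mm, A_gv = 1074, A_nv = 1×(179 − 2.5×24)×6 = 714 mm²; tension to near edge: (41 − 0.5×24)×6 = 174 mm². R_n = min(0.6×450×714, 0.6×300×1074) + 1.0×450×174 = min(192.78, 193.32) + 78.3 = 271.08 kN. φR_n = 0.75 × 271.08 = 203.3 kN.
Governing: min(409.3, 247.9, 230.0, 203.3) = 203.3 kN → block shear.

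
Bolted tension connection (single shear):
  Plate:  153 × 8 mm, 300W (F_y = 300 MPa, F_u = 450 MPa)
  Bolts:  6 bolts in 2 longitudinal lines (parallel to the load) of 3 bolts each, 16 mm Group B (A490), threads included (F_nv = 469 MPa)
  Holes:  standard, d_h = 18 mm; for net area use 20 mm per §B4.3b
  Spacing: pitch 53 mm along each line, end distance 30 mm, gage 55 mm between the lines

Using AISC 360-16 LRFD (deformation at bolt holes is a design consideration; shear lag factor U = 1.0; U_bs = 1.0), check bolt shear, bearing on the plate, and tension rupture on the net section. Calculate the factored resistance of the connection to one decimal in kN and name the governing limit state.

305.1 kN (net-section rupture governs)

Bolt shear: A_b = π(16)²/4 = 201.06 mm². φR_n = 0.75 × 469 × 201.06 × 6 × 1 = 424.3 kN.
Bearing (8 mm plate, F_u = 450 MPa): end bolts L_c = 30 − 18/2 = 21, R_n = min(1.2×21×8×450, 2.4×16×8×450) = 90.72 kN/bolt; interior L_c = 53 − 18 = 35, R_n = 138.24 kN/bolt. φR_n = 0.75 × (2×90.72 + 4×138.24) = 550.8 kN.
Tension rupture (net): A_n = (153 − 2×20)×8 = 904 mm² (U = 1.0, A_e = A_n). φR_n = 0.75 × 450 × 904 = 305.1 kN.
Governing: min(424.3, 550.8, 305.1) = 305.1 kN → net-section rupture.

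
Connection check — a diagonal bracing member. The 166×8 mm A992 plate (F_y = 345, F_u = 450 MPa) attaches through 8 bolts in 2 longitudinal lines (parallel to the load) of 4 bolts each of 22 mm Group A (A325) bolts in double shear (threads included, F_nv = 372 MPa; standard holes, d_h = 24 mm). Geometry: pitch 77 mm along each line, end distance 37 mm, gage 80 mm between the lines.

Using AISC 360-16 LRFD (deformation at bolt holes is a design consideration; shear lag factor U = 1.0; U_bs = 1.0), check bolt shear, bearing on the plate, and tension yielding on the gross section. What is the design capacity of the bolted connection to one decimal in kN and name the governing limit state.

412.3 kN (gross-section yield governs)

Bolt shear: A_b = π(22)²/4 = 380.13 mm². φR_n = 0.75 × 372 × 380.13 × 8 × 2 = 1696.9 kN.
Bearing (8 mm plate, F_u = 450 MPa): end bolts L_c = 37 − 24/2 = 25, R_n = min(1.2×25×8×450, 2.4×22×8×450) = 108 kN/bolt; interior L_c = 77 − 24 = 53, R_n = 190.08 kN/bolt. φR_n = 0.75 × (2×108 + 6×190.08) = 1017.4 kN.
Tension yield (gross): A_g = 166×8 = 1328 mm². φR_n = 0.90 × 345 × 1328 = 412.3 kN.
Governing: min(1696.9, 1017.4, 412.3) = 412.3 kN → gross-section yield.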